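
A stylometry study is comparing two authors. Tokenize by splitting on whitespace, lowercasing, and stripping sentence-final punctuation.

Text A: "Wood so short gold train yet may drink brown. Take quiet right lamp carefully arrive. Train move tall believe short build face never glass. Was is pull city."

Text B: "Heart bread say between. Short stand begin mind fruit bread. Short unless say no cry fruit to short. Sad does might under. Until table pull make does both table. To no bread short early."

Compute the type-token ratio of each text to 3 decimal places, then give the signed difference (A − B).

0.253

TTR(A) = 26/28 = 0.929
TTR(B) = 23/34 = 0.676
Difference = 0.929 − 0.676 = 0.253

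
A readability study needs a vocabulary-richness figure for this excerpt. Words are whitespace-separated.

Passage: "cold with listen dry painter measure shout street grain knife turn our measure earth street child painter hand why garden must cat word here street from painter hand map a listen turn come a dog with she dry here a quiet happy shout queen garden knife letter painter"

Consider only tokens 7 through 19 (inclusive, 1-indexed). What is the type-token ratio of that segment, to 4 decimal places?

0.9231

Segment tokens 7–19: shout, street, grain, knife, turn, our, measure, earth, street, child, painter, hand, why
Segment N = 13, segment V = 12.
TTR = 12 / 13 = 0.9231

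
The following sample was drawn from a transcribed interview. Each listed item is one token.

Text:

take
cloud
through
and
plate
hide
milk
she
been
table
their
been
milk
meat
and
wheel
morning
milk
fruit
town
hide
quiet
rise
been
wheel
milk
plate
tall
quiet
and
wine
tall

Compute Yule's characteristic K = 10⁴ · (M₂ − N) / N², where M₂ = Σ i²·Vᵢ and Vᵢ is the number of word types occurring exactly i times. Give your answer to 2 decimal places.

Frequencies: milk:4, and:3, been:3, plate:2, hide:2, wheel:2, quiet:2, tall:2, take:1, cloud:1, through:1, she:1, table:1, their:1, meat:1, morning:1, fruit:1, town:1, rise:1, wine:1
N = 32. Frequency spectrum: V_1=12, V_2=5, V_3=2, V_4=1
M₂ = 1²·12 + 2²·5 + 3²·2 + 4²·1 = 66
K = 10000 × (66 − 32) / 32² = 332.03

332.03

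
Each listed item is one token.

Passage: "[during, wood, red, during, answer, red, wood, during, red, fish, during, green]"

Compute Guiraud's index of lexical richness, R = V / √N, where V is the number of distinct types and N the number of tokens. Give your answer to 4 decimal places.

1.7321

N = 12, V = 6.
√N = 3.464102
R = 6 / 3.464102 = 1.7321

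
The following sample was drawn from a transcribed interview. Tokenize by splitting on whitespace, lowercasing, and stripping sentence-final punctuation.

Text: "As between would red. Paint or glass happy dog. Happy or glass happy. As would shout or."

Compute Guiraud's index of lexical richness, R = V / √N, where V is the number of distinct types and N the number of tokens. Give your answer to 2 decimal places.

N = 17, V = 10.
√N = 4.123106
R = 10 / 4.123106 = 2.43

2.43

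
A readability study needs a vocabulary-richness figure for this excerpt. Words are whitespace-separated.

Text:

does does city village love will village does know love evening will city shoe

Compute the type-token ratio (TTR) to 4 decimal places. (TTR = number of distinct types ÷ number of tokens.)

N = 14 tokens, V = 8 types.
TTR = V / N = 8 / 14 = 0.5714

0.5714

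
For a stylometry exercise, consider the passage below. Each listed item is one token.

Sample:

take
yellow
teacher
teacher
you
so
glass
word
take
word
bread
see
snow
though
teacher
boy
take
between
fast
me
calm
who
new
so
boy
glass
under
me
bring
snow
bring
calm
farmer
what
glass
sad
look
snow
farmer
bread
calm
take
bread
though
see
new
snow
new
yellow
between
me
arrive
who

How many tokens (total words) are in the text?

Tokens: take, yellow, teacher, teacher, you, so, glass, word, take, word, bread, see, snow, though, teacher, boy, take, between, fast, me, calm, who, new, so, boy, glass, under, me, bring, snow, bring, calm, farmer, what, glass, sad, look, snow, farmer, bread, calm, take, bread, though, see, new, snow, new, yellow, between, me, arrive, who
N = 53

53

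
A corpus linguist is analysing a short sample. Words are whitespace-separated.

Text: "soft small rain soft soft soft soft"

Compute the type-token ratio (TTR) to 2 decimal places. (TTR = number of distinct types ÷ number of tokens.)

N = 7 tokens, V = 3 types.
TTR = V / N = 3 / 7 = 0.43

0.43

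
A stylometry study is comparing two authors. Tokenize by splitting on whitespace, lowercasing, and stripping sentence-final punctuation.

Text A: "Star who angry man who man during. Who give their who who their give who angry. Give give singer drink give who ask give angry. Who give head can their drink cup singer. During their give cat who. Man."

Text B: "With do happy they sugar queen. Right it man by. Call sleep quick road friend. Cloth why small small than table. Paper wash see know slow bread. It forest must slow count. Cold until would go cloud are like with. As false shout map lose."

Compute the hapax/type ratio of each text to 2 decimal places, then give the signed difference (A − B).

A: hapax=6, V=14, ratio=0.43
B: hapax=37, V=41, ratio=0.90
Difference = 0.43 − 0.90 = -0.47

-0.47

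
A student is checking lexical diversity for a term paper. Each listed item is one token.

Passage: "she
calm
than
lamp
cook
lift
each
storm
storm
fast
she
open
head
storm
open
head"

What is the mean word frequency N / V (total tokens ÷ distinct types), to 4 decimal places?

1.4545

N = 16 tokens, V = 11 types.
Mean frequency = N / V = 16 / 11 = 1.4545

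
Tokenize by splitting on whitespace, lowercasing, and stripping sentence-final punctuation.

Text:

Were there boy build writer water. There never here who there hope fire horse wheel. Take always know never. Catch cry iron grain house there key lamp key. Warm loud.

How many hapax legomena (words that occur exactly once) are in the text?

Frequencies: there:4, never:2, key:2, were:1, boy:1, build:1, writer:1, water:1, here:1, who:1, hope:1, fire:1, horse:1, wheel:1, take:1, always:1, know:1, catch:1, cry:1, iron:1, … (5 more, each freq 1)
Hapax (freq=1): always, boy, build, catch, cry, fire, grain, here, hope, horse, house, iron, know, lamp, loud, take, warm, water, were, wheel, who, writer

22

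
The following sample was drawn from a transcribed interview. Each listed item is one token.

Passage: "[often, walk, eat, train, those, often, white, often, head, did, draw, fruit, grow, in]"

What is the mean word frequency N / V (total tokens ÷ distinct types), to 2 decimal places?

1.17

N = 14 tokens, V = 12 types.
Mean frequency = N / V = 14 / 12 = 1.17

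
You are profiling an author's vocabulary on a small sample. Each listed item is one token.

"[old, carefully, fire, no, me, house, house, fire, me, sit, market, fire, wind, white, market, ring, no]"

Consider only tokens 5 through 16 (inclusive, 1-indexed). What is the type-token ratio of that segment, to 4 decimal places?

Segment tokens 5–16: me, house, house, fire, me, sit, market, fire, wind, white, market, ring
Segment N = 12, segment V = 8.
TTR = 8 / 12 = 0.6667

0.6667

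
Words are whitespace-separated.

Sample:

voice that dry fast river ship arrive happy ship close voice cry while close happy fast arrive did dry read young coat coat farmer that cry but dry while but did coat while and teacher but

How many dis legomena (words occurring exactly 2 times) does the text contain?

Frequencies: dry:3, while:3, coat:3, but:3, voice:2, that:2, fast:2, ship:2, arrive:2, happy:2, close:2, cry:2, did:2, river:1, read:1, young:1, farmer:1, and:1, teacher:1
Words with frequency 2: arrive, close, cry, did, fast, happy, ship, that, voice

9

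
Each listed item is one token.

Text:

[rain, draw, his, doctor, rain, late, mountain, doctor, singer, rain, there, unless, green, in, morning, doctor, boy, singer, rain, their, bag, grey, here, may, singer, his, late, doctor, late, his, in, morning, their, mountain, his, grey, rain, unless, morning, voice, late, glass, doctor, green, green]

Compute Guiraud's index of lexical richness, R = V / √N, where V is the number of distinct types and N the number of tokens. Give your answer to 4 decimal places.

N = 45, V = 20.
√N = 6.708204
R = 20 / 6.708204 = 2.9814

2.9814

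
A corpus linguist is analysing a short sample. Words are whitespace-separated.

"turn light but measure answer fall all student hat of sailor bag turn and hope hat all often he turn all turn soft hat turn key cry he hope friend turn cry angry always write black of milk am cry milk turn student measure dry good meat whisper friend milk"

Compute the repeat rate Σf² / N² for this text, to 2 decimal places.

0.05

Frequencies: turn:7, all:3, hat:3, cry:3, milk:3, measure:2, student:2, of:2, hope:2, he:2, friend:2, light:1, but:1, answer:1, fall:1, sailor:1, bag:1, and:1, often:1, soft:1, … (10 more, each freq 1)
Σf² = 128; N² = 2500
Repeat rate = 128 / 2500 = 0.05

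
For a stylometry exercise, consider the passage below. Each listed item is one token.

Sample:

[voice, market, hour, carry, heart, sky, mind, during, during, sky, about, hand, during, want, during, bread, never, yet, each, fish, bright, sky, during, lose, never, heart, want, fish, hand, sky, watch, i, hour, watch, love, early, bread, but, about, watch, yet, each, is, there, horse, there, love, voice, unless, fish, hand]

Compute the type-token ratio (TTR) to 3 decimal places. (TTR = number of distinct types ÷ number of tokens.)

0.529

N = 51 tokens, V = 27 types.
TTR = V / N = 27 / 51 = 0.529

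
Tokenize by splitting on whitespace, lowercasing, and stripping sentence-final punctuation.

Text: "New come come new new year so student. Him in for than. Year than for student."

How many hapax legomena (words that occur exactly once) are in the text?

Frequencies: new:3, come:2, year:2, student:2, for:2, than:2, so:1, him:1, in:1
Hapax (freq=1): him, in, so

3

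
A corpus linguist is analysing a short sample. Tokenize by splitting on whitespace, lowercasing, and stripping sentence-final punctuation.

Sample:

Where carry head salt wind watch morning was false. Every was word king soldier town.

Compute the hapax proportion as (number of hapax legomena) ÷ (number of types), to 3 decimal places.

0.929

Frequencies: was:2, where:1, carry:1, head:1, salt:1, wind:1, watch:1, morning:1, false:1, every:1, word:1, king:1, soldier:1, town:1
Hapax count = 13; type count = 14.
Ratio = 13 / 14 = 0.929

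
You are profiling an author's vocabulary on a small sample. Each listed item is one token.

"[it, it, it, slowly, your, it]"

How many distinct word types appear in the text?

3

Distinct types: {it, slowly, your}
V = 3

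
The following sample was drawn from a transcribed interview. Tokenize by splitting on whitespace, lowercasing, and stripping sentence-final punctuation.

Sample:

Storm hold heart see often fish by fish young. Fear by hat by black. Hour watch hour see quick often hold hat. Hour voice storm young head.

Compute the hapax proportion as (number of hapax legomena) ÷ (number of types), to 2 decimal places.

0.44

Frequencies: by:3, hour:3, storm:2, hold:2, see:2, often:2, fish:2, young:2, hat:2, heart:1, fear:1, black:1, watch:1, quick:1, voice:1, head:1
Hapax count = 7; type count = 16.
Ratio = 7 / 16 = 0.44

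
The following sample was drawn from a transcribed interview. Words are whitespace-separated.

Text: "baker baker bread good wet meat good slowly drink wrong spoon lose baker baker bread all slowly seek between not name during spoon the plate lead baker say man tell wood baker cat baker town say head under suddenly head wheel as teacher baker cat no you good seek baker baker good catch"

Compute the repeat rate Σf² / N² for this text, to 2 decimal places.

0.06

Frequencies: baker:10, good:4, bread:2, slowly:2, spoon:2, seek:2, say:2, cat:2, head:2, wet:1, meat:1, drink:1, wrong:1, lose:1, all:1, between:1, not:1, name:1, during:1, the:1, … (14 more, each freq 1)
Σf² = 169; N² = 2809
Repeat rate = 169 / 2809 = 0.06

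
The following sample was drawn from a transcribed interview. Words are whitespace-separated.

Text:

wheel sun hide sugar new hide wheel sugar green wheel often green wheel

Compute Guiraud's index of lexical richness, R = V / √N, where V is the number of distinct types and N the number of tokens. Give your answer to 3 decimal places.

1.941

N = 13, V = 7.
√N = 3.605551
R = 7 / 3.605551 = 1.941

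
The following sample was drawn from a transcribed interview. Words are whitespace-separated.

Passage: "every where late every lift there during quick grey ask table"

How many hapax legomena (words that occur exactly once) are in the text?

9

Frequencies: every:2, where:1, late:1, lift:1, there:1, during:1, quick:1, grey:1, ask:1, table:1
Hapax (freq=1): ask, during, grey, late, lift, quick, table, there, where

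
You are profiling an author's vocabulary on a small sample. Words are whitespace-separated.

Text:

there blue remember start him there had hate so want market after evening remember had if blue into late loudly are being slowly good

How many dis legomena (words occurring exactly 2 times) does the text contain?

4

Frequencies: there:2, blue:2, remember:2, had:2, start:1, him:1, hate:1, so:1, want:1, market:1, after:1, evening:1, if:1, into:1, late:1, loudly:1, are:1, being:1, slowly:1, good:1
Words with frequency 2: blue, had, remember, there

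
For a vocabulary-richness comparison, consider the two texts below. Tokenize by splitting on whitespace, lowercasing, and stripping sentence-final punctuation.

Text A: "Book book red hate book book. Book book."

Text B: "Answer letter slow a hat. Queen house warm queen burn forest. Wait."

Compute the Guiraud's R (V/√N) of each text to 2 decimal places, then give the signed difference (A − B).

-2.12

A: V=3, N=8, R=1.06
B: V=11, N=12, R=3.18
Difference = 1.06 − 3.18 = -2.12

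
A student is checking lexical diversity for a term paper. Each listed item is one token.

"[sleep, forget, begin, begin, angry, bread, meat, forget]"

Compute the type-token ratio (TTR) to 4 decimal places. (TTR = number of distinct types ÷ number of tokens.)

N = 8 tokens, V = 6 types.
TTR = V / N = 6 / 8 = 0.7500

0.7500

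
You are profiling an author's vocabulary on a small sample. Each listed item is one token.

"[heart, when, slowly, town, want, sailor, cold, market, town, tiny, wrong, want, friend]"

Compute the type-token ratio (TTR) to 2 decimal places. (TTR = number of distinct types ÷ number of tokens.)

N = 13 tokens, V = 11 types.
TTR = V / N = 11 / 13 = 0.85

0.85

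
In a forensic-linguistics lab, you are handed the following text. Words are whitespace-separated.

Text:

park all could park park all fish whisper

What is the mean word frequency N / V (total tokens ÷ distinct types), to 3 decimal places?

1.600

N = 8 tokens, V = 5 types.
Mean frequency = N / V = 8 / 5 = 1.600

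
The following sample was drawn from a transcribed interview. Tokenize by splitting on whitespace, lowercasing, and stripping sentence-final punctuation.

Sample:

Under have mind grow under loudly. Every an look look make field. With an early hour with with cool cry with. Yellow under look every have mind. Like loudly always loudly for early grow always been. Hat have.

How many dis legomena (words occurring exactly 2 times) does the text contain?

6

Frequencies: with:4, under:3, have:3, loudly:3, look:3, mind:2, grow:2, every:2, an:2, early:2, always:2, make:1, field:1, hour:1, cool:1, cry:1, yellow:1, like:1, for:1, been:1, … (1 more, each freq 1)
Words with frequency 2: always, an, early, every, grow, mind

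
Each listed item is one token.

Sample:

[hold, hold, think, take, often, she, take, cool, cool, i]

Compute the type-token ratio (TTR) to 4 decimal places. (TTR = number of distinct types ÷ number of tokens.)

0.7000

N = 10 tokens, V = 7 types.
TTR = V / N = 7 / 10 = 0.7000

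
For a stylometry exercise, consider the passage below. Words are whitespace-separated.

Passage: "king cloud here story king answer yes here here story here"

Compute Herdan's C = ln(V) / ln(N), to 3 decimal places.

N = 11, V = 6.
ln(V) = 1.791759, ln(N) = 2.397895
C = 1.791759 / 2.397895 = 0.747

0.747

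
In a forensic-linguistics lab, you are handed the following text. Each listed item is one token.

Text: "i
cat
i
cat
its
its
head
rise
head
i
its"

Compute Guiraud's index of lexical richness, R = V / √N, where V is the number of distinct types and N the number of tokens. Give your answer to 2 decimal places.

N = 11, V = 5.
√N = 3.316625
R = 5 / 3.316625 = 1.51

1.51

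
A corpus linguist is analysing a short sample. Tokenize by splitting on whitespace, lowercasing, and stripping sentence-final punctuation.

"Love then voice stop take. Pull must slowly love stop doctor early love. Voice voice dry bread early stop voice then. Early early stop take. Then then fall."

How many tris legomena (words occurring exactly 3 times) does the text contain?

Frequencies: then:4, voice:4, stop:4, early:4, love:3, take:2, pull:1, must:1, slowly:1, doctor:1, dry:1, bread:1, fall:1
Words with frequency 3: love

1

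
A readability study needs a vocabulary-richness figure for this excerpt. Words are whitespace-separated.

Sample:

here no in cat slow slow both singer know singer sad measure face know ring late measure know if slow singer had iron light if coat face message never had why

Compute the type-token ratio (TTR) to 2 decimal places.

0.68

N = 31 tokens, V = 21 types.
TTR = V / N = 21 / 31 = 0.68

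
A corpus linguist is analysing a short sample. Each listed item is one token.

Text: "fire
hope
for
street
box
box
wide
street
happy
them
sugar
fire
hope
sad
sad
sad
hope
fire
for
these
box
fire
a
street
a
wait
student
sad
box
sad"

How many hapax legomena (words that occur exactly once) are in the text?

7

Frequencies: sad:5, fire:4, box:4, hope:3, street:3, for:2, a:2, wide:1, happy:1, them:1, sugar:1, these:1, wait:1, student:1
Hapax (freq=1): happy, student, sugar, them, these, wait, wide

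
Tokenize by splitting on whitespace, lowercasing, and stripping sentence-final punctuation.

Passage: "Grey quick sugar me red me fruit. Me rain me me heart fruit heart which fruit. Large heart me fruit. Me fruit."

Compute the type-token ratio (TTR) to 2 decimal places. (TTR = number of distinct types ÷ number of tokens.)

0.45

N = 22 tokens, V = 10 types.
TTR = V / N = 10 / 22 = 0.45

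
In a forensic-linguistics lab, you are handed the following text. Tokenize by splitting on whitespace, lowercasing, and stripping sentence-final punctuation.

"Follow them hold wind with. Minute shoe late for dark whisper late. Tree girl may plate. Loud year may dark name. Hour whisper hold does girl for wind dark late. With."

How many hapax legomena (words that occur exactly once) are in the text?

11

Frequencies: late:3, dark:3, hold:2, wind:2, with:2, for:2, whisper:2, girl:2, may:2, follow:1, them:1, minute:1, shoe:1, tree:1, plate:1, loud:1, year:1, name:1, hour:1, does:1
Hapax (freq=1): does, follow, hour, loud, minute, name, plate, shoe, them, tree, year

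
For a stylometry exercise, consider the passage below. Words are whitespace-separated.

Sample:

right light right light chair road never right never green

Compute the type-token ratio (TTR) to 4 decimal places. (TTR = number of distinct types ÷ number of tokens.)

0.6000

N = 10 tokens, V = 6 types.
TTR = V / N = 6 / 10 = 0.6000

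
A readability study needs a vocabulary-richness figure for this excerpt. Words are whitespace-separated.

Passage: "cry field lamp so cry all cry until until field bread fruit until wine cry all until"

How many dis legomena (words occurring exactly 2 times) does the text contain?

2

Frequencies: cry:4, until:4, field:2, all:2, lamp:1, so:1, bread:1, fruit:1, wine:1
Words with frequency 2: all, field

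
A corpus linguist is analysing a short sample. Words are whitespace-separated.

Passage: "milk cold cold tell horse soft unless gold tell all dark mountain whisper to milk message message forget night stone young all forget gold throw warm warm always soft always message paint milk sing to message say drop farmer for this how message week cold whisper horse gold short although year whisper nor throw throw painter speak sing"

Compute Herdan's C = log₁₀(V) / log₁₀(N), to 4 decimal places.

N = 58, V = 35.
log₁₀(V) = 1.544068, log₁₀(N) = 1.763428
C = 1.544068 / 1.763428 = 0.8756

0.8756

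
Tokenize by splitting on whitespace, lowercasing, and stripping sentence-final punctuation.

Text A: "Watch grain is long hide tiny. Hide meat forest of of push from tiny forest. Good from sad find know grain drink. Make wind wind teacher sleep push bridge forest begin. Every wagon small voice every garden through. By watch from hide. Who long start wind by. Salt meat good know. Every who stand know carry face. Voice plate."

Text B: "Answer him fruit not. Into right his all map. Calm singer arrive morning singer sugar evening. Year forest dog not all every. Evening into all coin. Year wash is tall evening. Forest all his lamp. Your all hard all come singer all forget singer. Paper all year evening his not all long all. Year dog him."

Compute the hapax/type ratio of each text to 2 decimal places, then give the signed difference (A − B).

A: hapax=19, V=36, ratio=0.53
B: hapax=20, V=30, ratio=0.67
Difference = 0.53 − 0.67 = -0.14

-0.14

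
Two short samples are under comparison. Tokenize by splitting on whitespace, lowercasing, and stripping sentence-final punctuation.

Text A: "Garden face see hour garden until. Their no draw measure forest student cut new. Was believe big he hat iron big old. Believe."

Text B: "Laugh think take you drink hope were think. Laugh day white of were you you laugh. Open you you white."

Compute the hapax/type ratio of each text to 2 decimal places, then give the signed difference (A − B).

0.30

A: hapax=17, V=20, ratio=0.85
B: hapax=6, V=11, ratio=0.55
Difference = 0.85 − 0.55 = 0.30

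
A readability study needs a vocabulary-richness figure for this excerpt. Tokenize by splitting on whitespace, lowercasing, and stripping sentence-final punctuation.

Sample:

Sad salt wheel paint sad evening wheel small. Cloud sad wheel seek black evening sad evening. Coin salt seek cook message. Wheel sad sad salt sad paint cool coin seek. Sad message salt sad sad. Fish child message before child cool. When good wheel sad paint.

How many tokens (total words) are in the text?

Tokens: sad, salt, wheel, paint, sad, evening, wheel, small, cloud, sad, wheel, seek, black, evening, sad, evening, coin, salt, seek, cook, message, wheel, sad, sad, salt, sad, paint, cool, coin, seek, sad, message, salt, sad, sad, fish, child, message, before, child, cool, when, good, wheel, sad, paint
N = 46

46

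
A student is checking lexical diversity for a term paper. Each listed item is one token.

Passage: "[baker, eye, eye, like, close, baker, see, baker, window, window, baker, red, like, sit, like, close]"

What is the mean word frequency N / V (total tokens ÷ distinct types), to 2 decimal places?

2.00

N = 16 tokens, V = 8 types.
Mean frequency = N / V = 16 / 8 = 2.00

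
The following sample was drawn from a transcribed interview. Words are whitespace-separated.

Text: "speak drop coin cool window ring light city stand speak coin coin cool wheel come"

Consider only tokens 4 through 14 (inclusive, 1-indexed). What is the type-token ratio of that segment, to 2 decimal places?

0.82

Segment tokens 4–14: cool, window, ring, light, city, stand, speak, coin, coin, cool, wheel
Segment N = 11, segment V = 9.
TTR = 9 / 11 = 0.82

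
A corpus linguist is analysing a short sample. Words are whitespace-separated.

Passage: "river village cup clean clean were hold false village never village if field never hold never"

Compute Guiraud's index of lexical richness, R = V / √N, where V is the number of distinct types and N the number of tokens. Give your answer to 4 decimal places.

2.5000

N = 16, V = 10.
√N = 4.000000
R = 10 / 4.000000 = 2.5000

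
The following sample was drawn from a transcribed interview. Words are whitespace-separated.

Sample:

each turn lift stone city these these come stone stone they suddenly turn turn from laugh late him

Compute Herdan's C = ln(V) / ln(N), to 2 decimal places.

0.89

N = 18, V = 13.
ln(V) = 2.564949, ln(N) = 2.890372
C = 2.564949 / 2.890372 = 0.89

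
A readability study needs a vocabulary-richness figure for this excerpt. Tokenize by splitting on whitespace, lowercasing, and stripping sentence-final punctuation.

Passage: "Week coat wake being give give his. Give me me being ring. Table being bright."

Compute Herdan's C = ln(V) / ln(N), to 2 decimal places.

N = 15, V = 10.
ln(V) = 2.302585, ln(N) = 2.708050
C = 2.302585 / 2.708050 = 0.85

0.85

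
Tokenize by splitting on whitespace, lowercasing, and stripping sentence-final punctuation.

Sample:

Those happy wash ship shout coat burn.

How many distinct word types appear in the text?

7

Distinct types: {burn, coat, happy, ship, shout, those, wash}
V = 7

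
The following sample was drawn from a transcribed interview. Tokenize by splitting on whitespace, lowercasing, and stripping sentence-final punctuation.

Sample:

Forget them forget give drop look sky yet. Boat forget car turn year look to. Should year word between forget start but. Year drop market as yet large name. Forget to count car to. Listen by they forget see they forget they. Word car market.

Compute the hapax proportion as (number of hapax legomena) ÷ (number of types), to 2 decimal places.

Frequencies: forget:7, car:3, year:3, to:3, they:3, drop:2, look:2, yet:2, word:2, market:2, them:1, give:1, sky:1, boat:1, turn:1, should:1, between:1, start:1, but:1, as:1, … (6 more, each freq 1)
Hapax count = 16; type count = 26.
Ratio = 16 / 26 = 0.62

0.62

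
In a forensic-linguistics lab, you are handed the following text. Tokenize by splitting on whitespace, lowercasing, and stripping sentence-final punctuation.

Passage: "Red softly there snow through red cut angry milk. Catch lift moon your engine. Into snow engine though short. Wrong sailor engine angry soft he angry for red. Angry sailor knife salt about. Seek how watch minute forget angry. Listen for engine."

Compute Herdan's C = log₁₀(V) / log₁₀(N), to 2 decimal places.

0.91

N = 42, V = 30.
log₁₀(V) = 1.477121, log₁₀(N) = 1.623249
C = 1.477121 / 1.623249 = 0.91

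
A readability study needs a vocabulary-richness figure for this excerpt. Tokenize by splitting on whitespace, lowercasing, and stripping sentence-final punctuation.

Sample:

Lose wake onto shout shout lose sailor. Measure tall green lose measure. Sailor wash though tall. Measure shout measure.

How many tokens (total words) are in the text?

19

Tokens: lose, wake, onto, shout, shout, lose, sailor, measure, tall, green, lose, measure, sailor, wash, though, tall, measure, shout, measure
N = 19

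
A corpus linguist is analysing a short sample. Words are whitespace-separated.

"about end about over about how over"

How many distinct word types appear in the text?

4

Distinct types: {about, end, how, over}
V = 4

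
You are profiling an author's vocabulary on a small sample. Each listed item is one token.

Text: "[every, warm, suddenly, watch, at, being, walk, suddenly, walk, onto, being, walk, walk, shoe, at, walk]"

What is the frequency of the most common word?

5

Frequencies: walk:5, suddenly:2, at:2, being:2, every:1, warm:1, watch:1, onto:1, shoe:1
Most common: 'walk' with frequency 5.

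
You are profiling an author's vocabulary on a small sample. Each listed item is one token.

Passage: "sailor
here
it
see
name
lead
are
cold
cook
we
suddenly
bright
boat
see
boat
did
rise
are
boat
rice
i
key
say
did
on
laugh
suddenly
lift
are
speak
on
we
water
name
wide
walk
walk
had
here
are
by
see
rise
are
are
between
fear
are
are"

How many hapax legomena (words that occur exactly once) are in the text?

Frequencies: are:8, see:3, boat:3, here:2, name:2, we:2, suddenly:2, did:2, rise:2, on:2, walk:2, sailor:1, it:1, lead:1, cold:1, cook:1, bright:1, rice:1, i:1, key:1, … (10 more, each freq 1)
Hapax (freq=1): between, bright, by, cold, cook, fear, had, i, it, key, laugh, lead, lift, rice, sailor, say, speak, water, wide

19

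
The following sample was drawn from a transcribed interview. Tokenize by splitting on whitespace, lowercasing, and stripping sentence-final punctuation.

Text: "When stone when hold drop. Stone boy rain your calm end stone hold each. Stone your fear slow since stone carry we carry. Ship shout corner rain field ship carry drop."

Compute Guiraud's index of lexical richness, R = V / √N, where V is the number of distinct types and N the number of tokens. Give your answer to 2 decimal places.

3.41

N = 31, V = 19.
√N = 5.567764
R = 19 / 5.567764 = 3.41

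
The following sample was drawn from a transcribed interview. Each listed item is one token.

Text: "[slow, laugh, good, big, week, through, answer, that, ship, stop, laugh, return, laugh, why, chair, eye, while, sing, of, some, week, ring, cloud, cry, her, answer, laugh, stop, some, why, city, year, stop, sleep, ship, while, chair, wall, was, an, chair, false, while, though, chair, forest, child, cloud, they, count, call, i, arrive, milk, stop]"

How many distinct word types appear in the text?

38

Distinct types: {an, answer, arrive, big, call, chair, child, city, cloud, count, cry, eye, false, forest, good, her, i, laugh, milk, of, return, ring, ship, sing, sleep, slow, some, stop, that, they, though, through, wall, was, week, while, why, year}
V = 38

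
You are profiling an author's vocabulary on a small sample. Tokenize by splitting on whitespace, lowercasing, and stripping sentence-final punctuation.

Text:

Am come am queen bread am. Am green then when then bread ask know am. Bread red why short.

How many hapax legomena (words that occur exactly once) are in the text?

Frequencies: am:5, bread:3, then:2, come:1, queen:1, green:1, when:1, ask:1, know:1, red:1, why:1, short:1
Hapax (freq=1): ask, come, green, know, queen, red, short, when, why

9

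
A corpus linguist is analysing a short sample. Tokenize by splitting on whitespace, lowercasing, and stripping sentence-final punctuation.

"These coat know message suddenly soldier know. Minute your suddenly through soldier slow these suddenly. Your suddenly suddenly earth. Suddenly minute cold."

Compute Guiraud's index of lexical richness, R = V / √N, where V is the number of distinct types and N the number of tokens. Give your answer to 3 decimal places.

2.558

N = 22, V = 12.
√N = 4.690416
R = 12 / 4.690416 = 2.558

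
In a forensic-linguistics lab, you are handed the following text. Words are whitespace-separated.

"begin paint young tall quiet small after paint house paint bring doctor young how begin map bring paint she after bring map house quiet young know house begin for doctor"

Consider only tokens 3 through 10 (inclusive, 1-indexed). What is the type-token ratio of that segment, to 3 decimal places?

0.875

Segment tokens 3–10: young, tall, quiet, small, after, paint, house, paint
Segment N = 8, segment V = 7.
TTR = 7 / 8 = 0.875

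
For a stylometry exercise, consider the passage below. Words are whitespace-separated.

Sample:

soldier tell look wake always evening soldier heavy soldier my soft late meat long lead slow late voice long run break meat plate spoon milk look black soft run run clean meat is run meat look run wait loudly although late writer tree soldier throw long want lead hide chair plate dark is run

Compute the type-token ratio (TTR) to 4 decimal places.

N = 54 tokens, V = 33 types.
TTR = V / N = 33 / 54 = 0.6111

0.6111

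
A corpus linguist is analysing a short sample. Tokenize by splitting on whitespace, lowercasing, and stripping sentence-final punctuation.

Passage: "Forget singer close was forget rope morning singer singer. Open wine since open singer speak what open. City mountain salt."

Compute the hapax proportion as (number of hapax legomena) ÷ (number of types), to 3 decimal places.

0.786

Frequencies: singer:4, open:3, forget:2, close:1, was:1, rope:1, morning:1, wine:1, since:1, speak:1, what:1, city:1, mountain:1, salt:1
Hapax count = 11; type count = 14.
Ratio = 11 / 14 = 0.786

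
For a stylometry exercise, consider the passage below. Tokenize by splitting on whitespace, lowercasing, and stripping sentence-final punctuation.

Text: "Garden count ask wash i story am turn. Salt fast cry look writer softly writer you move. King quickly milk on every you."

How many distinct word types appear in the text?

Distinct types: {am, ask, count, cry, every, fast, garden, i, king, look, milk, move, on, quickly, salt, softly, story, turn, wash, writer, you}
V = 21

21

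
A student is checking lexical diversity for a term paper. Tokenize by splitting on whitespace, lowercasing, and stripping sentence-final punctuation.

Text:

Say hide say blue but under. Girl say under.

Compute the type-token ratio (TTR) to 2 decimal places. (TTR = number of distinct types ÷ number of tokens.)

N = 9 tokens, V = 6 types.
TTR = V / N = 6 / 9 = 0.67

0.67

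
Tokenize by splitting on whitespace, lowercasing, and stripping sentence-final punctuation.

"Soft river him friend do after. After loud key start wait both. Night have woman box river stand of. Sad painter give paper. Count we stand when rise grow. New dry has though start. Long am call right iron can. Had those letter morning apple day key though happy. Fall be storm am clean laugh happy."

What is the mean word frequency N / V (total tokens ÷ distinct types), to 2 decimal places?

N = 56 tokens, V = 48 types.
Mean frequency = N / V = 56 / 48 = 1.17

1.17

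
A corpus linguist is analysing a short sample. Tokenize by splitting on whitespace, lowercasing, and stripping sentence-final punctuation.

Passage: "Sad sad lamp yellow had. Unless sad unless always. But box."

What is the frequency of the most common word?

3

Frequencies: sad:3, unless:2, lamp:1, yellow:1, had:1, always:1, but:1, box:1
Most common: 'sad' with frequency 3.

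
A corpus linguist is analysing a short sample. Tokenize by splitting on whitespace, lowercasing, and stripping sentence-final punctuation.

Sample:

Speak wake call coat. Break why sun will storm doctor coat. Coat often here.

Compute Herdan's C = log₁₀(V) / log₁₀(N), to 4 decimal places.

0.9416

N = 14, V = 12.
log₁₀(V) = 1.079181, log₁₀(N) = 1.146128
C = 1.079181 / 1.146128 = 0.9416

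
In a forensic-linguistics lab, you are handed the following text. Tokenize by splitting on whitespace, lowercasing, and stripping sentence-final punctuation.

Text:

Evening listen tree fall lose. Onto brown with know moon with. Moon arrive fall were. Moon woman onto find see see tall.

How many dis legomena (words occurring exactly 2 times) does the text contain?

Frequencies: moon:3, fall:2, onto:2, with:2, see:2, evening:1, listen:1, tree:1, lose:1, brown:1, know:1, arrive:1, were:1, woman:1, find:1, tall:1
Words with frequency 2: fall, onto, see, with

4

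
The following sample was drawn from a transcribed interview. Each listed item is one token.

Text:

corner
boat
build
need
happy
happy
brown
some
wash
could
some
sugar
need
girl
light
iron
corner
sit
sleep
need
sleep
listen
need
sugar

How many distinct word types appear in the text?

16

Distinct types: {boat, brown, build, corner, could, girl, happy, iron, light, listen, need, sit, sleep, some, sugar, wash}
V = 16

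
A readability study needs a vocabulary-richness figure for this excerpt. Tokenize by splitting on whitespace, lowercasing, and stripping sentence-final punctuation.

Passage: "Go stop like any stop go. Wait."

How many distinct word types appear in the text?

5

Distinct types: {any, go, like, stop, wait}
V = 5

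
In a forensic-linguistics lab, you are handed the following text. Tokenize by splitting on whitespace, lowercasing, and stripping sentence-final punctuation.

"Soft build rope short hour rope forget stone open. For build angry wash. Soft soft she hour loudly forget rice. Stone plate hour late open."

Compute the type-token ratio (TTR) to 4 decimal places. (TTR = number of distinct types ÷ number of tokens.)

N = 25 tokens, V = 16 types.
TTR = V / N = 16 / 25 = 0.6400

0.6400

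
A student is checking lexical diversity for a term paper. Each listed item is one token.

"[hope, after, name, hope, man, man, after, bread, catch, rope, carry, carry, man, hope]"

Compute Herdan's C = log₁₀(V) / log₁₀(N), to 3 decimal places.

N = 14, V = 8.
log₁₀(V) = 0.903090, log₁₀(N) = 1.146128
C = 0.903090 / 1.146128 = 0.788

0.788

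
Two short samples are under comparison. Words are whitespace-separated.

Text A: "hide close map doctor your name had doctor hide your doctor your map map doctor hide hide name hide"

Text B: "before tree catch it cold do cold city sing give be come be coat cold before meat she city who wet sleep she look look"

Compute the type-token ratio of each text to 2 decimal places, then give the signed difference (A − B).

TTR(A) = 7/19 = 0.37
TTR(B) = 18/25 = 0.72
Difference = 0.37 − 0.72 = -0.35

-0.35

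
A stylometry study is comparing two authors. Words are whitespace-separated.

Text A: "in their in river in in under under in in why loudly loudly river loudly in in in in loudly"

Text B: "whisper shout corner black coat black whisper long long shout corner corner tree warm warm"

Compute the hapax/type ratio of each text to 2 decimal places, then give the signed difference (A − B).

0.08

A: hapax=2, V=6, ratio=0.33
B: hapax=2, V=8, ratio=0.25
Difference = 0.33 − 0.25 = 0.08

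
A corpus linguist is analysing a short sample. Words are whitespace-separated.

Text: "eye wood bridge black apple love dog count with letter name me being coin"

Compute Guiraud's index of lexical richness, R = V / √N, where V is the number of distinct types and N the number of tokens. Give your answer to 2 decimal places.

3.74

N = 14, V = 14.
√N = 3.741657
R = 14 / 3.741657 = 3.74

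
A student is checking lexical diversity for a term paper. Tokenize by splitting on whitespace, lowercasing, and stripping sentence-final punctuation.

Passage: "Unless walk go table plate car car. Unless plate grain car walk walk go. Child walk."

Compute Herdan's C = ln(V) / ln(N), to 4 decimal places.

0.7500

N = 16, V = 8.
ln(V) = 2.079442, ln(N) = 2.772589
C = 2.079442 / 2.772589 = 0.7500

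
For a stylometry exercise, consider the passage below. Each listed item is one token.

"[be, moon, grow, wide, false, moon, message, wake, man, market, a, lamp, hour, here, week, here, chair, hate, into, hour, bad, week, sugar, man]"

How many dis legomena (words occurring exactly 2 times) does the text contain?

5

Frequencies: moon:2, man:2, hour:2, here:2, week:2, be:1, grow:1, wide:1, false:1, message:1, wake:1, market:1, a:1, lamp:1, chair:1, hate:1, into:1, bad:1, sugar:1
Words with frequency 2: here, hour, man, moon, week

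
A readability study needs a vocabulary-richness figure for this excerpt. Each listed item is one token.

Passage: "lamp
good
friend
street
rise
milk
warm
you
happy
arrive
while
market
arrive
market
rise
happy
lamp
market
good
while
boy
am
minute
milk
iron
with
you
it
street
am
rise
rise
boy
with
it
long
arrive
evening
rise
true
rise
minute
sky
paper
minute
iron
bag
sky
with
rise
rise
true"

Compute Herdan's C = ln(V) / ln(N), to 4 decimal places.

0.8043

N = 52, V = 24.
ln(V) = 3.178054, ln(N) = 3.951244
C = 3.178054 / 3.951244 = 0.8043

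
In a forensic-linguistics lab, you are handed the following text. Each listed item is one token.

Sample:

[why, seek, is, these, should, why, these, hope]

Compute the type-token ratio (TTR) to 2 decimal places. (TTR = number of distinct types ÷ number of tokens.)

N = 8 tokens, V = 6 types.
TTR = V / N = 6 / 8 = 0.75

0.75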